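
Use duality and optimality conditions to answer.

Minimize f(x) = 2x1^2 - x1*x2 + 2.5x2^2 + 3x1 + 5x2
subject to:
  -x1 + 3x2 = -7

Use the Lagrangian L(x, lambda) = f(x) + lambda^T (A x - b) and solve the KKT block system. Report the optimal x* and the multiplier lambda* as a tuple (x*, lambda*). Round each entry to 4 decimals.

Form the Lagrangian:
  L(x, lambda) = (1/2) x^T Q x + c^T x + lambda^T (A x - b)
Stationarity (grad_x L = 0): Q x + c + A^T lambda = 0.
Primal feasibility: A x = b.

This gives the KKT block system:
  [ Q   A^T ] [ x     ]   [-c ]
  [ A    0  ] [ lambda ] = [ b ]

Solving the linear system:
  x*      = (-0.8, -2.6)
  lambda* = (2.4)
  f(x*)   = 0.7

x* = (-0.8, -2.6), lambda* = (2.4)


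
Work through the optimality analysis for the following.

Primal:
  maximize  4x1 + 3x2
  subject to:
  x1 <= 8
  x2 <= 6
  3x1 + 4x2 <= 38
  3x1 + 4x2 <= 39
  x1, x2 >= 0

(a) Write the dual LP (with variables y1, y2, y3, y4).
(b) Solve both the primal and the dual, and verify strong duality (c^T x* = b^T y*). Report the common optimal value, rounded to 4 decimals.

The standard primal-dual pair for 'max c^T x s.t. A x <= b, x >= 0' is:
  Dual:  min b^T y  s.t.  A^T y >= c,  y >= 0.

So the dual LP is:
  minimize  8y1 + 6y2 + 38y3 + 39y4
  subject to:
    y1 + 3y3 + 3y4 >= 4
    y2 + 4y3 + 4y4 >= 3
    y1, y2, y3, y4 >= 0

Solving the primal: x* = (8, 3.5).
  primal value c^T x* = 42.5.
Solving the dual: y* = (1.75, 0, 0.75, 0).
  dual value b^T y* = 42.5.
Strong duality: c^T x* = b^T y*. Confirmed.

42.5


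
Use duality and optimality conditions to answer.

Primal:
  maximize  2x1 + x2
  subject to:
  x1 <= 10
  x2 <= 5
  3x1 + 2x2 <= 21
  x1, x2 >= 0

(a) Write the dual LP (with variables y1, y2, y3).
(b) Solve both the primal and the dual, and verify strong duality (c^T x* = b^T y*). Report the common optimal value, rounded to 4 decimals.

The standard primal-dual pair for 'max c^T x s.t. A x <= b, x >= 0' is:
  Dual:  min b^T y  s.t.  A^T y >= c,  y >= 0.

So the dual LP is:
  minimize  10y1 + 5y2 + 21y3
  subject to:
    y1 + 3y3 >= 2
    y2 + 2y3 >= 1
    y1, y2, y3 >= 0

Solving the primal: x* = (7, 0).
  primal value c^T x* = 14.
Solving the dual: y* = (0, 0, 0.6667).
  dual value b^T y* = 14.
Strong duality: c^T x* = b^T y*. Confirmed.

14


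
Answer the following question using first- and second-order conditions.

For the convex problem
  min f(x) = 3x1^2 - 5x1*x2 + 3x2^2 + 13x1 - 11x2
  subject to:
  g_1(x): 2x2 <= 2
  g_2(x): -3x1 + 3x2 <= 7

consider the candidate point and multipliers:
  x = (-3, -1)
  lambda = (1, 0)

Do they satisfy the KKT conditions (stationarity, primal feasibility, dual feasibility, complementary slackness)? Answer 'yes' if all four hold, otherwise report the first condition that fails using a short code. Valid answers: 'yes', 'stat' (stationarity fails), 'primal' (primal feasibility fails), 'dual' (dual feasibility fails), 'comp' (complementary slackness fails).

Gradient of f: grad f(x) = Q x + c = (0, -2)
Constraint values g_i(x) = a_i^T x - b_i:
  g_1((-3, -1)) = -4
  g_2((-3, -1)) = -1
Stationarity residual: grad f(x) + sum_i lambda_i a_i = (0, 0)
  -> stationarity OK
Primal feasibility (all g_i <= 0): OK
Dual feasibility (all lambda_i >= 0): OK
Complementary slackness (lambda_i * g_i(x) = 0 for all i): FAILS

Verdict: the first failing condition is complementary_slackness -> comp.

comp


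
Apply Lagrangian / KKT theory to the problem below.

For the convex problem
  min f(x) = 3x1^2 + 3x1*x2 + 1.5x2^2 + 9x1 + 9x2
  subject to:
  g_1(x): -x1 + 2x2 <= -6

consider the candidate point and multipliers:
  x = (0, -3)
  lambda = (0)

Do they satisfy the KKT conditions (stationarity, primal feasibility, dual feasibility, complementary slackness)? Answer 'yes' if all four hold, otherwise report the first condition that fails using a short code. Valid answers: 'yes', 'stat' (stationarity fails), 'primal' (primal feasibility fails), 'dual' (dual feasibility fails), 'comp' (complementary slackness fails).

Gradient of f: grad f(x) = Q x + c = (0, 0)
Constraint values g_i(x) = a_i^T x - b_i:
  g_1((0, -3)) = 0
Stationarity residual: grad f(x) + sum_i lambda_i a_i = (0, 0)
  -> stationarity OK
Primal feasibility (all g_i <= 0): OK
Dual feasibility (all lambda_i >= 0): OK
Complementary slackness (lambda_i * g_i(x) = 0 for all i): OK

Verdict: yes, KKT holds.

yes


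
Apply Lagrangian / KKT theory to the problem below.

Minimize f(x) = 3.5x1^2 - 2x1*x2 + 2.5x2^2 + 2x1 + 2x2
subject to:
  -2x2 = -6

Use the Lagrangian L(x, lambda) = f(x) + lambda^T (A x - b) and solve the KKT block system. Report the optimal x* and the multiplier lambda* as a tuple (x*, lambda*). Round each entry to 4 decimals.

Form the Lagrangian:
  L(x, lambda) = (1/2) x^T Q x + c^T x + lambda^T (A x - b)
Stationarity (grad_x L = 0): Q x + c + A^T lambda = 0.
Primal feasibility: A x = b.

This gives the KKT block system:
  [ Q   A^T ] [ x     ]   [-c ]
  [ A    0  ] [ lambda ] = [ b ]

Solving the linear system:
  x*      = (0.5714, 3)
  lambda* = (7.9286)
  f(x*)   = 27.3571

x* = (0.5714, 3), lambda* = (7.9286)


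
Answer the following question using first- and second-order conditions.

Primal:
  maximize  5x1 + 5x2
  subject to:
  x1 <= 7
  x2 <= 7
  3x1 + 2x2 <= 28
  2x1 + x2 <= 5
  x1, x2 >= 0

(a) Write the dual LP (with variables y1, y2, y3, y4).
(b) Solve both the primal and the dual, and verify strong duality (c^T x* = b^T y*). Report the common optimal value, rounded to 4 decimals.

The standard primal-dual pair for 'max c^T x s.t. A x <= b, x >= 0' is:
  Dual:  min b^T y  s.t.  A^T y >= c,  y >= 0.

So the dual LP is:
  minimize  7y1 + 7y2 + 28y3 + 5y4
  subject to:
    y1 + 3y3 + 2y4 >= 5
    y2 + 2y3 + y4 >= 5
    y1, y2, y3, y4 >= 0

Solving the primal: x* = (0, 5).
  primal value c^T x* = 25.
Solving the dual: y* = (0, 0, 0, 5).
  dual value b^T y* = 25.
Strong duality: c^T x* = b^T y*. Confirmed.

25


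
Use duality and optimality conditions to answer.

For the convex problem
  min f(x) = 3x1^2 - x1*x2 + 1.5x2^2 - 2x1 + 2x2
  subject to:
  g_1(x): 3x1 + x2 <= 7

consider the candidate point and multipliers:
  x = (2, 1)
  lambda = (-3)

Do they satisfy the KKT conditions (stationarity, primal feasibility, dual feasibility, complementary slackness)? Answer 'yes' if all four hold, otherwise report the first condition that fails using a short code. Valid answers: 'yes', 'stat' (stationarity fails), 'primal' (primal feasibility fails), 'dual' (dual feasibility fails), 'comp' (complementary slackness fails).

Gradient of f: grad f(x) = Q x + c = (9, 3)
Constraint values g_i(x) = a_i^T x - b_i:
  g_1((2, 1)) = 0
Stationarity residual: grad f(x) + sum_i lambda_i a_i = (0, 0)
  -> stationarity OK
Primal feasibility (all g_i <= 0): OK
Dual feasibility (all lambda_i >= 0): FAILS
Complementary slackness (lambda_i * g_i(x) = 0 for all i): OK

Verdict: the first failing condition is dual_feasibility -> dual.

dual


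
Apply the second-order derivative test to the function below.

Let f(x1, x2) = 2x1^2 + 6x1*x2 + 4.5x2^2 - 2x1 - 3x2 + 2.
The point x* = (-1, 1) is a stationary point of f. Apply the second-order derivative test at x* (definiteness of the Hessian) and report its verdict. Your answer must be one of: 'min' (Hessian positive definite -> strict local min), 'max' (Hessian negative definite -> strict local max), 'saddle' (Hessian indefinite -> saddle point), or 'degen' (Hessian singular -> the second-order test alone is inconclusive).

Compute the Hessian H = grad^2 f:
  H = [[4, 6], [6, 9]]
Verify stationarity: grad f(x*) = H x* + g = (0, 0).
Eigenvalues of H: 0, 13.
H has a zero eigenvalue (singular; positive semidefinite but not definite), so H is neither positive definite, negative definite, nor indefinite. The second-order test alone is inconclusive -> degen.
(Indeed, f is constant along the null direction of H through x*, so x* is not a strict local extremum.)

degen


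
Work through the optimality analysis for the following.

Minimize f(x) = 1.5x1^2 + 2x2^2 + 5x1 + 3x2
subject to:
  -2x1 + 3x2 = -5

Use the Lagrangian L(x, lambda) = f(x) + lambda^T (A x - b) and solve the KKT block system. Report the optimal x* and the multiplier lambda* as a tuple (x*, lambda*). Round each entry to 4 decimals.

Form the Lagrangian:
  L(x, lambda) = (1/2) x^T Q x + c^T x + lambda^T (A x - b)
Stationarity (grad_x L = 0): Q x + c + A^T lambda = 0.
Primal feasibility: A x = b.

This gives the KKT block system:
  [ Q   A^T ] [ x     ]   [-c ]
  [ A    0  ] [ lambda ] = [ b ]

Solving the linear system:
  x*      = (-0.5349, -2.0233)
  lambda* = (1.6977)
  f(x*)   = -0.1279

x* = (-0.5349, -2.0233), lambda* = (1.6977)


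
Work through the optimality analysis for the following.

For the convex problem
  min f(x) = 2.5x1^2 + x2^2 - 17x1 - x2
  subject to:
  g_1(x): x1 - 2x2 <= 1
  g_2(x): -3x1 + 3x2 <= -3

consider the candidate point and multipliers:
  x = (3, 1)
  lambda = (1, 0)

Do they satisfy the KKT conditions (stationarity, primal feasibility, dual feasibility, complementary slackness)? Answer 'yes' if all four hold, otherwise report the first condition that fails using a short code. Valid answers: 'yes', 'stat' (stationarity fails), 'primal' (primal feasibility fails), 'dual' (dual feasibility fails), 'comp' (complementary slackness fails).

Gradient of f: grad f(x) = Q x + c = (-2, 1)
Constraint values g_i(x) = a_i^T x - b_i:
  g_1((3, 1)) = 0
  g_2((3, 1)) = -3
Stationarity residual: grad f(x) + sum_i lambda_i a_i = (-1, -1)
  -> stationarity FAILS
Primal feasibility (all g_i <= 0): OK
Dual feasibility (all lambda_i >= 0): OK
Complementary slackness (lambda_i * g_i(x) = 0 for all i): OK

Verdict: the first failing condition is stationarity -> stat.

stat


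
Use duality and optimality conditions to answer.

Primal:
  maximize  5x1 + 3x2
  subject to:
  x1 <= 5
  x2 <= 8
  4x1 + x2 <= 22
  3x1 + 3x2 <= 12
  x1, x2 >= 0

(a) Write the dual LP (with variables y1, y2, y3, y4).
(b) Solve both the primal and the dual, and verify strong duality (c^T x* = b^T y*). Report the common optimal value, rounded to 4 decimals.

The standard primal-dual pair for 'max c^T x s.t. A x <= b, x >= 0' is:
  Dual:  min b^T y  s.t.  A^T y >= c,  y >= 0.

So the dual LP is:
  minimize  5y1 + 8y2 + 22y3 + 12y4
  subject to:
    y1 + 4y3 + 3y4 >= 5
    y2 + y3 + 3y4 >= 3
    y1, y2, y3, y4 >= 0

Solving the primal: x* = (4, 0).
  primal value c^T x* = 20.
Solving the dual: y* = (0, 0, 0, 1.6667).
  dual value b^T y* = 20.
Strong duality: c^T x* = b^T y*. Confirmed.

20


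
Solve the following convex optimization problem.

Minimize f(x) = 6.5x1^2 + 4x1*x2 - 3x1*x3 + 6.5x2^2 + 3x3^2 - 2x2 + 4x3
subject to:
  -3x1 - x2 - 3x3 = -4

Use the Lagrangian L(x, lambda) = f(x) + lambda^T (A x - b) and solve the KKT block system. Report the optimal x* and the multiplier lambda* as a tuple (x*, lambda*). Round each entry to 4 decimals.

Form the Lagrangian:
  L(x, lambda) = (1/2) x^T Q x + c^T x + lambda^T (A x - b)
Stationarity (grad_x L = 0): Q x + c + A^T lambda = 0.
Primal feasibility: A x = b.

This gives the KKT block system:
  [ Q   A^T ] [ x     ]   [-c ]
  [ A    0  ] [ lambda ] = [ b ]

Solving the linear system:
  x*      = (0.6036, 0.1298, 0.6864)
  lambda* = (2.1025)
  f(x*)   = 5.448

x* = (0.6036, 0.1298, 0.6864), lambda* = (2.1025)


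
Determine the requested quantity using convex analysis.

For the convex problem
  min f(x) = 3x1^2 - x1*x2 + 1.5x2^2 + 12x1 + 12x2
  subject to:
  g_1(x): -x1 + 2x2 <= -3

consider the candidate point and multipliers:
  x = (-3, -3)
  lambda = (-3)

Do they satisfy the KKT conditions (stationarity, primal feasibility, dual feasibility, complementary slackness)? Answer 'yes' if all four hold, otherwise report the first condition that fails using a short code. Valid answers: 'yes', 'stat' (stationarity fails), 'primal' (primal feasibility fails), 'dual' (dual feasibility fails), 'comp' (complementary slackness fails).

Gradient of f: grad f(x) = Q x + c = (-3, 6)
Constraint values g_i(x) = a_i^T x - b_i:
  g_1((-3, -3)) = 0
Stationarity residual: grad f(x) + sum_i lambda_i a_i = (0, 0)
  -> stationarity OK
Primal feasibility (all g_i <= 0): OK
Dual feasibility (all lambda_i >= 0): FAILS
Complementary slackness (lambda_i * g_i(x) = 0 for all i): OK

Verdict: the first failing condition is dual_feasibility -> dual.

dual


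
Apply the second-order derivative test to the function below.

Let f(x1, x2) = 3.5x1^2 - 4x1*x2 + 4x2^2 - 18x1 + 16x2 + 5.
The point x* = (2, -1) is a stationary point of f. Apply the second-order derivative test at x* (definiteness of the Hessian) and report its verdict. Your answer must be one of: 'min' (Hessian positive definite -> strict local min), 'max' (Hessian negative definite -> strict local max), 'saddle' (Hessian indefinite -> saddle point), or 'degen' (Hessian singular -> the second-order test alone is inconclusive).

Compute the Hessian H = grad^2 f:
  H = [[7, -4], [-4, 8]]
Verify stationarity: grad f(x*) = H x* + g = (0, 0).
Eigenvalues of H: 3.4689, 11.5311.
Both eigenvalues > 0, so H is positive definite -> x* is a strict local min.

min


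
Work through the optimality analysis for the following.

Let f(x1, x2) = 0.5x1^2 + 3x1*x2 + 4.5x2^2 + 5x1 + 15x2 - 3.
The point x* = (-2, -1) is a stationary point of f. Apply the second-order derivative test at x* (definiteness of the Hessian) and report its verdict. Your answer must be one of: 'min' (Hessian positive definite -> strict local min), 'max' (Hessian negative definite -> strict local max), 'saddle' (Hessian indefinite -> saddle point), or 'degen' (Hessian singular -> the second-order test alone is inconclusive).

Compute the Hessian H = grad^2 f:
  H = [[1, 3], [3, 9]]
Verify stationarity: grad f(x*) = H x* + g = (0, 0).
Eigenvalues of H: 0, 10.
H has a zero eigenvalue (singular; positive semidefinite but not definite), so H is neither positive definite, negative definite, nor indefinite. The second-order test alone is inconclusive -> degen.
(Indeed, f is constant along the null direction of H through x*, so x* is not a strict local extremum.)

degen


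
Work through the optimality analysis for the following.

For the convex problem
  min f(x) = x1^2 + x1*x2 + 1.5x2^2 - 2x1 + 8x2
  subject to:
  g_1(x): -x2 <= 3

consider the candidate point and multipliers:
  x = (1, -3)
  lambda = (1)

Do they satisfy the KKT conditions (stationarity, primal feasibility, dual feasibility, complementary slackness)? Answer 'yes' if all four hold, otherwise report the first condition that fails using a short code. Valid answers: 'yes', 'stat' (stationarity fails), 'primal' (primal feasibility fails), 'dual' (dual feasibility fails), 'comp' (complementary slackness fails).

Gradient of f: grad f(x) = Q x + c = (-3, 0)
Constraint values g_i(x) = a_i^T x - b_i:
  g_1((1, -3)) = 0
Stationarity residual: grad f(x) + sum_i lambda_i a_i = (-3, -1)
  -> stationarity FAILS
Primal feasibility (all g_i <= 0): OK
Dual feasibility (all lambda_i >= 0): OK
Complementary slackness (lambda_i * g_i(x) = 0 for all i): OK

Verdict: the first failing condition is stationarity -> stat.

stat


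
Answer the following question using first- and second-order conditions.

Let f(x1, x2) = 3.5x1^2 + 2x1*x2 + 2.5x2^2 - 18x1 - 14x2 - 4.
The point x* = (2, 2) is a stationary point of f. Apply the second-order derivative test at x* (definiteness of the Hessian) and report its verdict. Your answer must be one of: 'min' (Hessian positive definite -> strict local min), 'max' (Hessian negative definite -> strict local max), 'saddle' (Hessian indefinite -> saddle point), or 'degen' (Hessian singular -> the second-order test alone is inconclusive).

Compute the Hessian H = grad^2 f:
  H = [[7, 2], [2, 5]]
Verify stationarity: grad f(x*) = H x* + g = (0, 0).
Eigenvalues of H: 3.7639, 8.2361.
Both eigenvalues > 0, so H is positive definite -> x* is a strict local min.

min


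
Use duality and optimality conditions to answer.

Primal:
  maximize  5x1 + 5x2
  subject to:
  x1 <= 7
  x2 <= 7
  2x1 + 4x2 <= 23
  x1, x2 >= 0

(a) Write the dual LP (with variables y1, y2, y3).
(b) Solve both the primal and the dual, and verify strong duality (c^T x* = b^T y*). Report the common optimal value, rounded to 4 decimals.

The standard primal-dual pair for 'max c^T x s.t. A x <= b, x >= 0' is:
  Dual:  min b^T y  s.t.  A^T y >= c,  y >= 0.

So the dual LP is:
  minimize  7y1 + 7y2 + 23y3
  subject to:
    y1 + 2y3 >= 5
    y2 + 4y3 >= 5
    y1, y2, y3 >= 0

Solving the primal: x* = (7, 2.25).
  primal value c^T x* = 46.25.
Solving the dual: y* = (2.5, 0, 1.25).
  dual value b^T y* = 46.25.
Strong duality: c^T x* = b^T y*. Confirmed.

46.25


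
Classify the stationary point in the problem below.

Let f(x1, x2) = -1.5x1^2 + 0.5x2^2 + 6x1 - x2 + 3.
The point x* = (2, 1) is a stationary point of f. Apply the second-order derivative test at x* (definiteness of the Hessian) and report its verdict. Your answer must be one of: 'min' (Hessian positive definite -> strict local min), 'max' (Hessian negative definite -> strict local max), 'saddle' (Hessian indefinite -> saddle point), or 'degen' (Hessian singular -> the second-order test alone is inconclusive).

Compute the Hessian H = grad^2 f:
  H = [[-3, 0], [0, 1]]
Verify stationarity: grad f(x*) = H x* + g = (0, 0).
Eigenvalues of H: -3, 1.
Eigenvalues have mixed signs, so H is indefinite -> x* is a saddle point.

saddle


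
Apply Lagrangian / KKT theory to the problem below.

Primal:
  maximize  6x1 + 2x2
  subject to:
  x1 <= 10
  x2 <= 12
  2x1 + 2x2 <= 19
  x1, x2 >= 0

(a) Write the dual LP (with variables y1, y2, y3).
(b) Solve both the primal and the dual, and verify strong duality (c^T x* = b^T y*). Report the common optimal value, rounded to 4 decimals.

The standard primal-dual pair for 'max c^T x s.t. A x <= b, x >= 0' is:
  Dual:  min b^T y  s.t.  A^T y >= c,  y >= 0.

So the dual LP is:
  minimize  10y1 + 12y2 + 19y3
  subject to:
    y1 + 2y3 >= 6
    y2 + 2y3 >= 2
    y1, y2, y3 >= 0

Solving the primal: x* = (9.5, 0).
  primal value c^T x* = 57.
Solving the dual: y* = (0, 0, 3).
  dual value b^T y* = 57.
Strong duality: c^T x* = b^T y*. Confirmed.

57


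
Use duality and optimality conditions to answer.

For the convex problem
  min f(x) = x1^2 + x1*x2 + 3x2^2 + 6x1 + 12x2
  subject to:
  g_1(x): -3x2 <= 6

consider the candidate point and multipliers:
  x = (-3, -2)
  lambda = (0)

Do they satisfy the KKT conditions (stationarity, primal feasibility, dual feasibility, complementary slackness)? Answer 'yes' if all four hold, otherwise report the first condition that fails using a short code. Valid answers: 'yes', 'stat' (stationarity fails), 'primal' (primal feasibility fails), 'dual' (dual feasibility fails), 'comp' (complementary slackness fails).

Gradient of f: grad f(x) = Q x + c = (-2, -3)
Constraint values g_i(x) = a_i^T x - b_i:
  g_1((-3, -2)) = 0
Stationarity residual: grad f(x) + sum_i lambda_i a_i = (-2, -3)
  -> stationarity FAILS
Primal feasibility (all g_i <= 0): OK
Dual feasibility (all lambda_i >= 0): OK
Complementary slackness (lambda_i * g_i(x) = 0 for all i): OK

Verdict: the first failing condition is stationarity -> stat.

stat


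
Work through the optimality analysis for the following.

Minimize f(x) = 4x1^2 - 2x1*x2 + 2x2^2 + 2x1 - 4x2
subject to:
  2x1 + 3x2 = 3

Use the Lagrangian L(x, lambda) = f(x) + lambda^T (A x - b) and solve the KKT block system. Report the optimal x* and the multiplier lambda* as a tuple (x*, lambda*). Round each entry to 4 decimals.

Form the Lagrangian:
  L(x, lambda) = (1/2) x^T Q x + c^T x + lambda^T (A x - b)
Stationarity (grad_x L = 0): Q x + c + A^T lambda = 0.
Primal feasibility: A x = b.

This gives the KKT block system:
  [ Q   A^T ] [ x     ]   [-c ]
  [ A    0  ] [ lambda ] = [ b ]

Solving the linear system:
  x*      = (0, 1)
  lambda* = (0)
  f(x*)   = -2

x* = (0, 1), lambda* = (0)


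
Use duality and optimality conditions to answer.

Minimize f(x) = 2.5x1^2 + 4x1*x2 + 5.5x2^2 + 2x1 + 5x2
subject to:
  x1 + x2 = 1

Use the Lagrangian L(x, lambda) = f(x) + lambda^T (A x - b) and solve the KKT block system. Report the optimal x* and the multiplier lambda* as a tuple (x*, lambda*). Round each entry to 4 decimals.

Form the Lagrangian:
  L(x, lambda) = (1/2) x^T Q x + c^T x + lambda^T (A x - b)
Stationarity (grad_x L = 0): Q x + c + A^T lambda = 0.
Primal feasibility: A x = b.

This gives the KKT block system:
  [ Q   A^T ] [ x     ]   [-c ]
  [ A    0  ] [ lambda ] = [ b ]

Solving the linear system:
  x*      = (1.25, -0.25)
  lambda* = (-7.25)
  f(x*)   = 4.25

x* = (1.25, -0.25), lambda* = (-7.25)


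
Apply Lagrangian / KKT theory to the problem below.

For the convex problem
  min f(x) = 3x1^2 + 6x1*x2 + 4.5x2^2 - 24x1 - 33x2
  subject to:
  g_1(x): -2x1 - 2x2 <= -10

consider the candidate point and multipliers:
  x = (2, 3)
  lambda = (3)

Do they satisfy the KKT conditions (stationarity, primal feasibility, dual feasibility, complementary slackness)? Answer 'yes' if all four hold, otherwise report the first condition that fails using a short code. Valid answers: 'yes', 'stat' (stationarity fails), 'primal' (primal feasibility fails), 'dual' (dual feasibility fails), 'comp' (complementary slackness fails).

Gradient of f: grad f(x) = Q x + c = (6, 6)
Constraint values g_i(x) = a_i^T x - b_i:
  g_1((2, 3)) = 0
Stationarity residual: grad f(x) + sum_i lambda_i a_i = (0, 0)
  -> stationarity OK
Primal feasibility (all g_i <= 0): OK
Dual feasibility (all lambda_i >= 0): OK
Complementary slackness (lambda_i * g_i(x) = 0 for all i): OK

Verdict: yes, KKT holds.

yes


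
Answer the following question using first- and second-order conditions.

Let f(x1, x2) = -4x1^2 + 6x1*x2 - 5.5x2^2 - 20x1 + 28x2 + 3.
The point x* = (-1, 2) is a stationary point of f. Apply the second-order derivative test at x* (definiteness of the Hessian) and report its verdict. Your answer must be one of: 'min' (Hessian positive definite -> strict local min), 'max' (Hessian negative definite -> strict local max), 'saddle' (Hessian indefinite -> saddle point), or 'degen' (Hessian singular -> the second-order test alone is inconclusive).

Compute the Hessian H = grad^2 f:
  H = [[-8, 6], [6, -11]]
Verify stationarity: grad f(x*) = H x* + g = (0, 0).
Eigenvalues of H: -15.6847, -3.3153.
Both eigenvalues < 0, so H is negative definite -> x* is a strict local max.

max


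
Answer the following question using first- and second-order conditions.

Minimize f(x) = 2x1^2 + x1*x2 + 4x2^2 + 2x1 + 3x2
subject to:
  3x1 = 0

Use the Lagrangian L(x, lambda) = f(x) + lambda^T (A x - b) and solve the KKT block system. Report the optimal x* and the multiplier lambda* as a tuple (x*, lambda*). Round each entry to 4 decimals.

Form the Lagrangian:
  L(x, lambda) = (1/2) x^T Q x + c^T x + lambda^T (A x - b)
Stationarity (grad_x L = 0): Q x + c + A^T lambda = 0.
Primal feasibility: A x = b.

This gives the KKT block system:
  [ Q   A^T ] [ x     ]   [-c ]
  [ A    0  ] [ lambda ] = [ b ]

Solving the linear system:
  x*      = (0, -0.375)
  lambda* = (-0.5417)
  f(x*)   = -0.5625

x* = (0, -0.375), lambda* = (-0.5417)


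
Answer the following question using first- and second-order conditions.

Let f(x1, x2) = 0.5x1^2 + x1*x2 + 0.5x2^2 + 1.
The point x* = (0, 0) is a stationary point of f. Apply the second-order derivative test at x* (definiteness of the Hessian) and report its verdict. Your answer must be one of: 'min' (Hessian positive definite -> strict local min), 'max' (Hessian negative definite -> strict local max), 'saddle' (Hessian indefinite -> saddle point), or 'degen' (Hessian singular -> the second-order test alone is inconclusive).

Compute the Hessian H = grad^2 f:
  H = [[1, 1], [1, 1]]
Verify stationarity: grad f(x*) = H x* + g = (0, 0).
Eigenvalues of H: 0, 2.
H has a zero eigenvalue (singular; positive semidefinite but not definite), so H is neither positive definite, negative definite, nor indefinite. The second-order test alone is inconclusive -> degen.
(Indeed, f is constant along the null direction of H through x*, so x* is not a strict local extremum.)

degen


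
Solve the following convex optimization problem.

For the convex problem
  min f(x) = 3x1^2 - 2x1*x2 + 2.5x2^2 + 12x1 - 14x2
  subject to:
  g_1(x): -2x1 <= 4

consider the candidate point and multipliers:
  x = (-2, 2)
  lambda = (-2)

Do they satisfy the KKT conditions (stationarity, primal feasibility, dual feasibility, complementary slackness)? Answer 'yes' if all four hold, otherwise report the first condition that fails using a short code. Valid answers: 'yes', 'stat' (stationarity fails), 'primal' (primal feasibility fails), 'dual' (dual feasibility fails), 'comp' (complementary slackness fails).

Gradient of f: grad f(x) = Q x + c = (-4, 0)
Constraint values g_i(x) = a_i^T x - b_i:
  g_1((-2, 2)) = 0
Stationarity residual: grad f(x) + sum_i lambda_i a_i = (0, 0)
  -> stationarity OK
Primal feasibility (all g_i <= 0): OK
Dual feasibility (all lambda_i >= 0): FAILS
Complementary slackness (lambda_i * g_i(x) = 0 for all i): OK

Verdict: the first failing condition is dual_feasibility -> dual.

dual


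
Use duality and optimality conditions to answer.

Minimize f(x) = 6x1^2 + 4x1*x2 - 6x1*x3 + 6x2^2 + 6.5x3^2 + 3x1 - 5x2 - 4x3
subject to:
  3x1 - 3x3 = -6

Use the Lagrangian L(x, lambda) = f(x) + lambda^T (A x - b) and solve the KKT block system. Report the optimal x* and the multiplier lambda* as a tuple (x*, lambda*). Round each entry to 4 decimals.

Form the Lagrangian:
  L(x, lambda) = (1/2) x^T Q x + c^T x + lambda^T (A x - b)
Stationarity (grad_x L = 0): Q x + c + A^T lambda = 0.
Primal feasibility: A x = b.

This gives the KKT block system:
  [ Q   A^T ] [ x     ]   [-c ]
  [ A    0  ] [ lambda ] = [ b ]

Solving the linear system:
  x*      = (-1.2571, 0.8357, 0.7429)
  lambda* = (4.4)
  f(x*)   = 7.7393

x* = (-1.2571, 0.8357, 0.7429), lambda* = (4.4)


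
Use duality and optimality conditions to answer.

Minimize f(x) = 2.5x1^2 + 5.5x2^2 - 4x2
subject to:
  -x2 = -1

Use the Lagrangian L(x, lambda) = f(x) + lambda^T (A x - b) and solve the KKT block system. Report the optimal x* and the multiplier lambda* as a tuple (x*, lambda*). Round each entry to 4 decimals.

Form the Lagrangian:
  L(x, lambda) = (1/2) x^T Q x + c^T x + lambda^T (A x - b)
Stationarity (grad_x L = 0): Q x + c + A^T lambda = 0.
Primal feasibility: A x = b.

This gives the KKT block system:
  [ Q   A^T ] [ x     ]   [-c ]
  [ A    0  ] [ lambda ] = [ b ]

Solving the linear system:
  x*      = (0, 1)
  lambda* = (7)
  f(x*)   = 1.5

x* = (0, 1), lambda* = (7)


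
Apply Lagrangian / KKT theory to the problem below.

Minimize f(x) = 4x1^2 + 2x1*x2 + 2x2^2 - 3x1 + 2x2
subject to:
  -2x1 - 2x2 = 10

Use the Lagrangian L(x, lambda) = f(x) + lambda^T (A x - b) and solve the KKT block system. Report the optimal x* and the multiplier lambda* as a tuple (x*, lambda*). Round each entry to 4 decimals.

Form the Lagrangian:
  L(x, lambda) = (1/2) x^T Q x + c^T x + lambda^T (A x - b)
Stationarity (grad_x L = 0): Q x + c + A^T lambda = 0.
Primal feasibility: A x = b.

This gives the KKT block system:
  [ Q   A^T ] [ x     ]   [-c ]
  [ A    0  ] [ lambda ] = [ b ]

Solving the linear system:
  x*      = (-0.625, -4.375)
  lambda* = (-8.375)
  f(x*)   = 38.4375

x* = (-0.625, -4.375), lambda* = (-8.375)


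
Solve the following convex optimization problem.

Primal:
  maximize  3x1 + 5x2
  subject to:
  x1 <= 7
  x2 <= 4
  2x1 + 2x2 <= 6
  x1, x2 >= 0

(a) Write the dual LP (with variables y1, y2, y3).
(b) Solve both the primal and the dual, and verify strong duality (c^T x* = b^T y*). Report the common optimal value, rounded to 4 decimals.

The standard primal-dual pair for 'max c^T x s.t. A x <= b, x >= 0' is:
  Dual:  min b^T y  s.t.  A^T y >= c,  y >= 0.

So the dual LP is:
  minimize  7y1 + 4y2 + 6y3
  subject to:
    y1 + 2y3 >= 3
    y2 + 2y3 >= 5
    y1, y2, y3 >= 0

Solving the primal: x* = (0, 3).
  primal value c^T x* = 15.
Solving the dual: y* = (0, 0, 2.5).
  dual value b^T y* = 15.
Strong duality: c^T x* = b^T y*. Confirmed.

15


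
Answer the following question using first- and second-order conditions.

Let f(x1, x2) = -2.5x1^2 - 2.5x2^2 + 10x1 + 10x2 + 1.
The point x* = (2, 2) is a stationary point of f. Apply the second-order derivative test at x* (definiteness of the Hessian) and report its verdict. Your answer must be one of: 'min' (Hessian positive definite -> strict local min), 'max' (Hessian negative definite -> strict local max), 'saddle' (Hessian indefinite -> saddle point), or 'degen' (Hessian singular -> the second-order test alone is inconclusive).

Compute the Hessian H = grad^2 f:
  H = [[-5, 0], [0, -5]]
Verify stationarity: grad f(x*) = H x* + g = (0, 0).
Eigenvalues of H: -5, -5.
Both eigenvalues < 0, so H is negative definite -> x* is a strict local max.

max


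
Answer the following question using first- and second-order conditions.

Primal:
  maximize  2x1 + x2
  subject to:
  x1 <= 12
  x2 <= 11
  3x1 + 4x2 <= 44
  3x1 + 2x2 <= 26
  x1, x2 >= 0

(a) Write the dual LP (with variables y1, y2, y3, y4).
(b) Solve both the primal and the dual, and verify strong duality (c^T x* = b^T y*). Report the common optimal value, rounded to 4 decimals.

The standard primal-dual pair for 'max c^T x s.t. A x <= b, x >= 0' is:
  Dual:  min b^T y  s.t.  A^T y >= c,  y >= 0.

So the dual LP is:
  minimize  12y1 + 11y2 + 44y3 + 26y4
  subject to:
    y1 + 3y3 + 3y4 >= 2
    y2 + 4y3 + 2y4 >= 1
    y1, y2, y3, y4 >= 0

Solving the primal: x* = (8.6667, 0).
  primal value c^T x* = 17.3333.
Solving the dual: y* = (0, 0, 0, 0.6667).
  dual value b^T y* = 17.3333.
Strong duality: c^T x* = b^T y*. Confirmed.

17.3333


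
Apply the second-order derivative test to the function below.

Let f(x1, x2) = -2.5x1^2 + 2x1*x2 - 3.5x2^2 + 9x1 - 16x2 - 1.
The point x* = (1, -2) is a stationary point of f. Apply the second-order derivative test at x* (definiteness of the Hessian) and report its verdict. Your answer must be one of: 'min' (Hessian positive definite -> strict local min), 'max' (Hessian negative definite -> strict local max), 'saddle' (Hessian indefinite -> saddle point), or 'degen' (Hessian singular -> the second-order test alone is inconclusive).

Compute the Hessian H = grad^2 f:
  H = [[-5, 2], [2, -7]]
Verify stationarity: grad f(x*) = H x* + g = (0, 0).
Eigenvalues of H: -8.2361, -3.7639.
Both eigenvalues < 0, so H is negative definite -> x* is a strict local max.

max


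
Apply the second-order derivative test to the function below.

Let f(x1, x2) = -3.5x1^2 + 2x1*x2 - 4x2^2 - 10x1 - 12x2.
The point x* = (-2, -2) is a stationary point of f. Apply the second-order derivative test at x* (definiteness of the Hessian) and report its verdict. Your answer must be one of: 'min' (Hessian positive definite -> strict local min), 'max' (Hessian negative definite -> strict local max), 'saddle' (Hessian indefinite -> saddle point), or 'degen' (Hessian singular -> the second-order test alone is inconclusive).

Compute the Hessian H = grad^2 f:
  H = [[-7, 2], [2, -8]]
Verify stationarity: grad f(x*) = H x* + g = (0, 0).
Eigenvalues of H: -9.5616, -5.4384.
Both eigenvalues < 0, so H is negative definite -> x* is a strict local max.

max


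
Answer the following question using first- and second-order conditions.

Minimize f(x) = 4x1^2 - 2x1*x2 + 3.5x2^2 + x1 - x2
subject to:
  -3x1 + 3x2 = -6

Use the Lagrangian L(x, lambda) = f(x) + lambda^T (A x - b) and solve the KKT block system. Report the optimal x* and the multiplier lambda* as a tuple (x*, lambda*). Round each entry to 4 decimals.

Form the Lagrangian:
  L(x, lambda) = (1/2) x^T Q x + c^T x + lambda^T (A x - b)
Stationarity (grad_x L = 0): Q x + c + A^T lambda = 0.
Primal feasibility: A x = b.

This gives the KKT block system:
  [ Q   A^T ] [ x     ]   [-c ]
  [ A    0  ] [ lambda ] = [ b ]

Solving the linear system:
  x*      = (0.9091, -1.0909)
  lambda* = (3.4848)
  f(x*)   = 11.4545

x* = (0.9091, -1.0909), lambda* = (3.4848)


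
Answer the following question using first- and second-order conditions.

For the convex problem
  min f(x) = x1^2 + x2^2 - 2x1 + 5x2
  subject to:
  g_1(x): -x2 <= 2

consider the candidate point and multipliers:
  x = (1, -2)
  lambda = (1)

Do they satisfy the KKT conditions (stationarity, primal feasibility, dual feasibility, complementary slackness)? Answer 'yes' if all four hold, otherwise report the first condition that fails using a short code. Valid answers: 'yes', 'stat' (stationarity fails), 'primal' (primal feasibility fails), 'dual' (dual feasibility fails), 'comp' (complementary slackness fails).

Gradient of f: grad f(x) = Q x + c = (0, 1)
Constraint values g_i(x) = a_i^T x - b_i:
  g_1((1, -2)) = 0
Stationarity residual: grad f(x) + sum_i lambda_i a_i = (0, 0)
  -> stationarity OK
Primal feasibility (all g_i <= 0): OK
Dual feasibility (all lambda_i >= 0): OK
Complementary slackness (lambda_i * g_i(x) = 0 for all i): OK

Verdict: yes, KKT holds.

yes


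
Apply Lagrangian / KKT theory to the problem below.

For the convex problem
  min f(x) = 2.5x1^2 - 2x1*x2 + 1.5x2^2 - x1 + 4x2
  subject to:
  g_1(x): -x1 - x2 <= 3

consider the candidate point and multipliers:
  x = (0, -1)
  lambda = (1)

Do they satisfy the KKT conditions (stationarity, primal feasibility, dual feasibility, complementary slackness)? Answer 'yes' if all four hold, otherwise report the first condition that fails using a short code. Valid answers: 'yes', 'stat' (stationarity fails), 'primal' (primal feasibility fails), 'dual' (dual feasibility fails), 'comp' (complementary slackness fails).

Gradient of f: grad f(x) = Q x + c = (1, 1)
Constraint values g_i(x) = a_i^T x - b_i:
  g_1((0, -1)) = -2
Stationarity residual: grad f(x) + sum_i lambda_i a_i = (0, 0)
  -> stationarity OK
Primal feasibility (all g_i <= 0): OK
Dual feasibility (all lambda_i >= 0): OK
Complementary slackness (lambda_i * g_i(x) = 0 for all i): FAILS

Verdict: the first failing condition is complementary_slackness -> comp.

comp


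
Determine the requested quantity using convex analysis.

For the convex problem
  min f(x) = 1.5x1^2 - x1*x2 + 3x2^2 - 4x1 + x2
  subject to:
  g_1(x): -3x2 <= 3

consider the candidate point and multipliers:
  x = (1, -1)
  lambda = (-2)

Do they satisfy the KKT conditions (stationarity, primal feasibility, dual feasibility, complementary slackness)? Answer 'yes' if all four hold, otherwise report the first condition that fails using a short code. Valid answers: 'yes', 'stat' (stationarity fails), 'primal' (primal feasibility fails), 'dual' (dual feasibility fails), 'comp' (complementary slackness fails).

Gradient of f: grad f(x) = Q x + c = (0, -6)
Constraint values g_i(x) = a_i^T x - b_i:
  g_1((1, -1)) = 0
Stationarity residual: grad f(x) + sum_i lambda_i a_i = (0, 0)
  -> stationarity OK
Primal feasibility (all g_i <= 0): OK
Dual feasibility (all lambda_i >= 0): FAILS
Complementary slackness (lambda_i * g_i(x) = 0 for all i): OK

Verdict: the first failing condition is dual_feasibility -> dual.

dual


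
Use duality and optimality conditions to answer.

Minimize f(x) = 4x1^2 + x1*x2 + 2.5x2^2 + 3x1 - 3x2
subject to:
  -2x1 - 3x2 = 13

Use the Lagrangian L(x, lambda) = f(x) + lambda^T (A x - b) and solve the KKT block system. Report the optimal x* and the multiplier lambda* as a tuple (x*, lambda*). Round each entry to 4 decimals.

Form the Lagrangian:
  L(x, lambda) = (1/2) x^T Q x + c^T x + lambda^T (A x - b)
Stationarity (grad_x L = 0): Q x + c + A^T lambda = 0.
Primal feasibility: A x = b.

This gives the KKT block system:
  [ Q   A^T ] [ x     ]   [-c ]
  [ A    0  ] [ lambda ] = [ b ]

Solving the linear system:
  x*      = (-1.7, -3.2)
  lambda* = (-6.9)
  f(x*)   = 47.1

x* = (-1.7, -3.2), lambda* = (-6.9)


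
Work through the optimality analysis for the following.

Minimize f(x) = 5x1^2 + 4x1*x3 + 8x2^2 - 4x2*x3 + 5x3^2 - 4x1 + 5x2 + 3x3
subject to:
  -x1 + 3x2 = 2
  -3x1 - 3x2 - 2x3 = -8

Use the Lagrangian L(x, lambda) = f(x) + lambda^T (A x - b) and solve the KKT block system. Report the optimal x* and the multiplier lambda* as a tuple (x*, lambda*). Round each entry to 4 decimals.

Form the Lagrangian:
  L(x, lambda) = (1/2) x^T Q x + c^T x + lambda^T (A x - b)
Stationarity (grad_x L = 0): Q x + c + A^T lambda = 0.
Primal feasibility: A x = b.

This gives the KKT block system:
  [ Q   A^T ] [ x     ]   [-c ]
  [ A    0  ] [ lambda ] = [ b ]

Solving the linear system:
  x*      = (1.2514, 1.0838, 0.4973)
  lambda* = (-2.4622, 4.3216)
  f(x*)   = 20.7014

x* = (1.2514, 1.0838, 0.4973), lambda* = (-2.4622, 4.3216)


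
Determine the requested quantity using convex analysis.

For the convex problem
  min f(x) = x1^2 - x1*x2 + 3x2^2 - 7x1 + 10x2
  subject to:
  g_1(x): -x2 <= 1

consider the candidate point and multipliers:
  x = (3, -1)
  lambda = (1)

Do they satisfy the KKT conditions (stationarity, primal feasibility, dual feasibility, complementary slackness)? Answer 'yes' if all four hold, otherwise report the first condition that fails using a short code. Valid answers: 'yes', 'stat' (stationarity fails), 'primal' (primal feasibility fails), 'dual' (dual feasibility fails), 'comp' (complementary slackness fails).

Gradient of f: grad f(x) = Q x + c = (0, 1)
Constraint values g_i(x) = a_i^T x - b_i:
  g_1((3, -1)) = 0
Stationarity residual: grad f(x) + sum_i lambda_i a_i = (0, 0)
  -> stationarity OK
Primal feasibility (all g_i <= 0): OK
Dual feasibility (all lambda_i >= 0): OK
Complementary slackness (lambda_i * g_i(x) = 0 for all i): OK

Verdict: yes, KKT holds.

yes


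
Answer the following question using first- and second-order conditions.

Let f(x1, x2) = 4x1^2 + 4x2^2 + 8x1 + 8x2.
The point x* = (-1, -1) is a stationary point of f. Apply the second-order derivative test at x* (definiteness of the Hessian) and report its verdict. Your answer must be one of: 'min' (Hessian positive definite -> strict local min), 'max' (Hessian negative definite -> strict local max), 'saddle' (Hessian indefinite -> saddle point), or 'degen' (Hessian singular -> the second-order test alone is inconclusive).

Compute the Hessian H = grad^2 f:
  H = [[8, 0], [0, 8]]
Verify stationarity: grad f(x*) = H x* + g = (0, 0).
Eigenvalues of H: 8, 8.
Both eigenvalues > 0, so H is positive definite -> x* is a strict local min.

min


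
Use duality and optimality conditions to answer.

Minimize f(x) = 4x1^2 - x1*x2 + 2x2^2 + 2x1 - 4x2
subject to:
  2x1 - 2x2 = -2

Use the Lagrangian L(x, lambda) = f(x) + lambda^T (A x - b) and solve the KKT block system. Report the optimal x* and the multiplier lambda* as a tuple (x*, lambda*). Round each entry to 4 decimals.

Form the Lagrangian:
  L(x, lambda) = (1/2) x^T Q x + c^T x + lambda^T (A x - b)
Stationarity (grad_x L = 0): Q x + c + A^T lambda = 0.
Primal feasibility: A x = b.

This gives the KKT block system:
  [ Q   A^T ] [ x     ]   [-c ]
  [ A    0  ] [ lambda ] = [ b ]

Solving the linear system:
  x*      = (-0.1, 0.9)
  lambda* = (-0.15)
  f(x*)   = -2.05

x* = (-0.1, 0.9), lambda* = (-0.15)


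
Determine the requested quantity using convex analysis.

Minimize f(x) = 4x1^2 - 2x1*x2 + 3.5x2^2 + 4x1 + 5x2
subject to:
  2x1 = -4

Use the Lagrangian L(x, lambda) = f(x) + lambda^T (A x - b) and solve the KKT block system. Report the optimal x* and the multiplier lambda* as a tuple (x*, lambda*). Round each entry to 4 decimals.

Form the Lagrangian:
  L(x, lambda) = (1/2) x^T Q x + c^T x + lambda^T (A x - b)
Stationarity (grad_x L = 0): Q x + c + A^T lambda = 0.
Primal feasibility: A x = b.

This gives the KKT block system:
  [ Q   A^T ] [ x     ]   [-c ]
  [ A    0  ] [ lambda ] = [ b ]

Solving the linear system:
  x*      = (-2, -1.2857)
  lambda* = (4.7143)
  f(x*)   = 2.2143

x* = (-2, -1.2857), lambda* = (4.7143)


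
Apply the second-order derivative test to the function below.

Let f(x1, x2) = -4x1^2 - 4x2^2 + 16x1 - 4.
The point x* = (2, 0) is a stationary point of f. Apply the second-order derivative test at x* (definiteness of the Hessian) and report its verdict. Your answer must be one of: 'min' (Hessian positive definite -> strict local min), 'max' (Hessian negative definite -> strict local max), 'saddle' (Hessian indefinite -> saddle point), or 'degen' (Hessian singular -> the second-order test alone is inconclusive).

Compute the Hessian H = grad^2 f:
  H = [[-8, 0], [0, -8]]
Verify stationarity: grad f(x*) = H x* + g = (0, 0).
Eigenvalues of H: -8, -8.
Both eigenvalues < 0, so H is negative definite -> x* is a strict local max.

max
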